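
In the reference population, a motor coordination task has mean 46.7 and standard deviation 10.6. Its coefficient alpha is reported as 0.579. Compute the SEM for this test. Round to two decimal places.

SEM = SD · √(1 − ρ) = 10.6 × √0.421 = 10.6 × 0.6488 = 6.878

6.88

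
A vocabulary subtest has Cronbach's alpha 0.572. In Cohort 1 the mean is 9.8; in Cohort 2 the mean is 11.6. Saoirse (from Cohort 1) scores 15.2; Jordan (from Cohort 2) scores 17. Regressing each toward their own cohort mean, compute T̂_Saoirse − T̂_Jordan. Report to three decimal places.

-1.800

T̂_Saoirse = 0.572(15.2) + 0.428(9.8) = 12.88880
T̂_Jordan = 0.572(17) + 0.428(11.6) = 14.68880
Difference = 12.88880 − 14.68880 = -1.80000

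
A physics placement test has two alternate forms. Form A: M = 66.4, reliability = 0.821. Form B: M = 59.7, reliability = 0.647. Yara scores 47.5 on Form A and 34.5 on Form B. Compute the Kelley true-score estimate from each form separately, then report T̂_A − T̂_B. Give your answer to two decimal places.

T̂_A = 0.821(47.5) + 0.179(66.4) = 50.8831
T̂_B = 0.647(34.5) + 0.353(59.7) = 43.3956
T̂_A − T̂_B = 7.4875

7.49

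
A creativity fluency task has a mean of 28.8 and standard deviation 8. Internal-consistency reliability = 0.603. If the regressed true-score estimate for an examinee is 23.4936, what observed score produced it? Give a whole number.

T̂ = ρX + (1 − ρ)μ  ⇒  X = (T̂ − (1 − ρ)μ) / ρ
X = (23.4936 − 0.397 × 28.8) / 0.603 = (23.4936 − 11.4336) / 0.603 = 12.0600 / 0.603 = 20.00

20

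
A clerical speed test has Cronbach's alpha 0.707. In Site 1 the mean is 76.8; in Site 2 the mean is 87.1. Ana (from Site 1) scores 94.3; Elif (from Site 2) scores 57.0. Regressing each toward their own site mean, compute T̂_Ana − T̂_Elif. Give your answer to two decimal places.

23.35

T̂_Ana = 0.707(94.3) + 0.293(76.8) = 89.1725
T̂_Elif = 0.707(57.0) + 0.293(87.1) = 65.8193
Difference = 89.1725 − 65.8193 = 23.3532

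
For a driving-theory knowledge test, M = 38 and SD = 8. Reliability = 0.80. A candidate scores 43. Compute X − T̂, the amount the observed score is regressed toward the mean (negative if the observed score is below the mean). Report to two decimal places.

1.00

T̂ = 0.80(43) + 0.20(38) = 34.40 + 7.60 = 42.0000 → 42.000
X − T̂ = 43 − 42.000 = 1.000 → 1.00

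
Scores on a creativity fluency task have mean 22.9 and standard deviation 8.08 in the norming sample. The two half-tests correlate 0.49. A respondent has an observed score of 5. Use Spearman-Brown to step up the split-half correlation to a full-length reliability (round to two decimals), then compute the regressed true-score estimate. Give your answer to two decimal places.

11.09

Spearman-Brown: ρ = 2r/(1 + r) = 2(0.49)/(1 + 0.49) = 0.980/1.49 = 0.6577 → 0.66
T̂ = ρX + (1 − ρ)μ
  = 0.66 × 5 + 0.34 × 22.9
  = 3.30 + 7.786
  = 11.086
  ≈ 11.09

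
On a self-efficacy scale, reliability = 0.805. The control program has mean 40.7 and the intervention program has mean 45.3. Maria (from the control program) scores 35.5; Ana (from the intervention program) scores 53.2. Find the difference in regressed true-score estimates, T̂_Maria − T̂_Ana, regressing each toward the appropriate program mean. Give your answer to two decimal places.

-15.15

T̂_Maria = 0.805(35.5) + 0.195(40.7) = 36.5140
T̂_Ana = 0.805(53.2) + 0.195(45.3) = 51.6595
Difference = 36.5140 − 51.6595 = -15.1455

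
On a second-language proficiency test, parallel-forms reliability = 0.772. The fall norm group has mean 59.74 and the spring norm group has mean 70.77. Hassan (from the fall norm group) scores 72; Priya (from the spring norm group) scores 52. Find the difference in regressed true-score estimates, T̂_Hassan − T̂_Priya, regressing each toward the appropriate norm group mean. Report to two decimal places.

T̂_Hassan = 0.772(72) + 0.228(59.74) = 69.2047
T̂_Priya = 0.772(52) + 0.228(70.77) = 56.2796
Difference = 69.2047 − 56.2796 = 12.9252

12.93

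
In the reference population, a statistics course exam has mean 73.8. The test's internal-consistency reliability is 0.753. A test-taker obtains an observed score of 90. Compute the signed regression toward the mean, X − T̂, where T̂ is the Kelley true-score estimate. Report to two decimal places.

T̂ = ρX + (1 − ρ)μ
  = 0.753 × 90 + 0.247 × 73.8
  = 67.770 + 18.2286
  = 85.9986
  ≈ 85.999
X − T̂ = 90 − 85.999 = 4.001 → 4.00

4.00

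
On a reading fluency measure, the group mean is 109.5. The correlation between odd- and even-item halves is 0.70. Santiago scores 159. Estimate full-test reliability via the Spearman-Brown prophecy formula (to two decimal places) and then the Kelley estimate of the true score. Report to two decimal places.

150.09

Spearman-Brown: ρ = 2r/(1 + r) = 2(0.70)/(1 + 0.70) = 1.400/1.70 = 0.8235 → 0.82
T̂ = ρX + (1 − ρ)μ
  = 0.82 × 159 + 0.18 × 109.5
  = 130.38 + 19.710
  = 150.090
  ≈ 150.09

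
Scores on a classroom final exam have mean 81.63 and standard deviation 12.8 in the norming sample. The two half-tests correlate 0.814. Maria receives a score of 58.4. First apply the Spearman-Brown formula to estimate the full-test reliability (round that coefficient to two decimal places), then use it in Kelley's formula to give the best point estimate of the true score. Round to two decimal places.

Spearman-Brown: ρ = 2r/(1 + r) = 2(0.814)/(1 + 0.814) = 1.6280/1.814 = 0.8975 → 0.90
T̂ = 0.90(58.4) + 0.10(81.63) = 52.560 + 8.1630 = 60.723 → 60.72

60.72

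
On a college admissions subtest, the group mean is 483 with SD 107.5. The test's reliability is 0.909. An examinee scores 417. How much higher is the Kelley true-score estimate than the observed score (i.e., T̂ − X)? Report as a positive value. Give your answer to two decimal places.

T̂ = 0.909(417) + 0.091(483) = 379.053 + 43.953 = 423.0060 → 423.006
T̂ − X = 423.006 − 417 = 6.006 → 6.01

6.01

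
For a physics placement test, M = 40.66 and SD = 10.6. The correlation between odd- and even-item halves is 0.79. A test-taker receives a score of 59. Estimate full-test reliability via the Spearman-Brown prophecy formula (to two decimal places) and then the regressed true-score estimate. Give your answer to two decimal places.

Spearman-Brown: ρ = 2r/(1 + r) = 2(0.79)/(1 + 0.79) = 1.580/1.79 = 0.8827 → 0.88
Weight the observed score by reliability and the mean by (1 − reliability): T̂ = 0.88·59 + 0.12·40.66 = 51.92 + 4.8792 = 56.799.

56.80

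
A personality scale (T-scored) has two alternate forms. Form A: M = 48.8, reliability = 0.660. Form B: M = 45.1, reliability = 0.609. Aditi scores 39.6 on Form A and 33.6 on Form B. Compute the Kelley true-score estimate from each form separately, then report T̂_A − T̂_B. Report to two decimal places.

4.63

T̂_A = 0.660(39.6) + 0.340(48.8) = 42.7280
T̂_B = 0.609(33.6) + 0.391(45.1) = 38.0965
T̂_A − T̂_B = 4.6315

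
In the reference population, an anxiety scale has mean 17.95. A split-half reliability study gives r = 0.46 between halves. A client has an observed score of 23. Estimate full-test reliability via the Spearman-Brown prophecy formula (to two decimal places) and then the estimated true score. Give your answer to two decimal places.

Spearman-Brown: ρ = 2r/(1 + r) = 2(0.46)/(1 + 0.46) = 0.920/1.46 = 0.6301 → 0.63
T̂ = ρX + (1 − ρ)μ
  = 0.63 × 23 + 0.37 × 17.95
  = 14.49 + 6.6415
  = 21.131
  ≈ 21.13

21.13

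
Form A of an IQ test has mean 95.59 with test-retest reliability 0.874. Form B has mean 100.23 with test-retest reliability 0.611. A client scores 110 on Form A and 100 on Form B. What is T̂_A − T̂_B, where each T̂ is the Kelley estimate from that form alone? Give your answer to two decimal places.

T̂_A = 0.874(110) + 0.126(95.59) = 108.1843
T̂_B = 0.611(100) + 0.389(100.23) = 100.0895
T̂_A − T̂_B = 8.0949

8.09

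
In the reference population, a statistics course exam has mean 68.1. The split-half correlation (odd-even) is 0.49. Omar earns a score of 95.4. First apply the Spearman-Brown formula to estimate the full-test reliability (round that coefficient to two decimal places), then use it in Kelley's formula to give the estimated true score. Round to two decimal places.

86.12

Spearman-Brown: ρ = 2r/(1 + r) = 2(0.49)/(1 + 0.49) = 0.980/1.49 = 0.6577 → 0.66
T̂ = ρX + (1 − ρ)μ
  = 0.66 × 95.4 + 0.34 × 68.1
  = 62.964 + 23.154
  = 86.118
  ≈ 86.12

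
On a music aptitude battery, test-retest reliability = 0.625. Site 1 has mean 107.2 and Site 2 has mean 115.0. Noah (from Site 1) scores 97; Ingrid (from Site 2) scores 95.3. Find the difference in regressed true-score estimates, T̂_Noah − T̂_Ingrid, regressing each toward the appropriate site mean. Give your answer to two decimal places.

T̂_Noah = 0.625(97) + 0.375(107.2) = 100.8250
T̂_Ingrid = 0.625(95.3) + 0.375(115.0) = 102.6875
Difference = 100.8250 − 102.6875 = -1.8625

-1.86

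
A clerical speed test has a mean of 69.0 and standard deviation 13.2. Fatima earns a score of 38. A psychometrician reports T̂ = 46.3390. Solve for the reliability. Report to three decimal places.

T̂ = ρX + (1 − ρ)μ  ⇒  T̂ − μ = ρ(X − μ)
ρ = (T̂ − μ)/(X − μ) = (46.3390 − 69.0) / (38 − 69.0) = -22.6610 / -31.0 = 0.73100

0.731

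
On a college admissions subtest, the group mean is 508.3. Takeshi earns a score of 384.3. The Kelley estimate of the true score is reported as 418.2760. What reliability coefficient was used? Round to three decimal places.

T̂ = ρX + (1 − ρ)μ  ⇒  T̂ − μ = ρ(X − μ)
ρ = (T̂ − μ)/(X − μ) = (418.2760 − 508.3) / (384.3 − 508.3) = -90.0240 / -124.0 = 0.72600

0.726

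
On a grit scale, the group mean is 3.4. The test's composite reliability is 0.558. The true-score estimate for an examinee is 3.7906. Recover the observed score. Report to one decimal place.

4.1

T̂ = ρX + (1 − ρ)μ  ⇒  X = (T̂ − (1 − ρ)μ) / ρ
X = (3.7906 − 0.442 × 3.4) / 0.558 = (3.7906 − 1.5028) / 0.558 = 2.2878 / 0.558 = 4.100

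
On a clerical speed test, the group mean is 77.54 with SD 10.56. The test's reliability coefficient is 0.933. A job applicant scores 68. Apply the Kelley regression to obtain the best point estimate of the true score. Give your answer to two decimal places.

Kelley's formula gives T̂ = 0.933·68 + 0.067·77.54 = 63.444 + 5.19518 = 68.639.

68.64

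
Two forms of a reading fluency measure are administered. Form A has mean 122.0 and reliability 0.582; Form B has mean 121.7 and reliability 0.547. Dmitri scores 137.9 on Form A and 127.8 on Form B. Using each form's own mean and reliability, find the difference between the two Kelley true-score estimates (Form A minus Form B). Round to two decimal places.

6.22

T̂_A = 0.582(137.9) + 0.418(122.0) = 131.2538
T̂_B = 0.547(127.8) + 0.453(121.7) = 125.0367
T̂_A − T̂_B = 6.2171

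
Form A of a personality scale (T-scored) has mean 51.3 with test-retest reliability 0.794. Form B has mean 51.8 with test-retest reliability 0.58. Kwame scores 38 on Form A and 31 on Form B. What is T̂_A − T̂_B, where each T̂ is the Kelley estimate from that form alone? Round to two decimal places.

T̂_A = 0.794(38) + 0.206(51.3) = 40.7398
T̂_B = 0.58(31) + 0.42(51.8) = 39.7360
T̂_A − T̂_B = 1.0038

1.00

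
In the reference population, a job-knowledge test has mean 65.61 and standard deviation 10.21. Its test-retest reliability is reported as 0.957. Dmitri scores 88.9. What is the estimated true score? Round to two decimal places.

87.90

T̂ = ρX + (1 − ρ)μ
  = 0.957 × 88.9 + 0.043 × 65.61
  = 85.0773 + 2.82123
  = 87.899
  ≈ 87.90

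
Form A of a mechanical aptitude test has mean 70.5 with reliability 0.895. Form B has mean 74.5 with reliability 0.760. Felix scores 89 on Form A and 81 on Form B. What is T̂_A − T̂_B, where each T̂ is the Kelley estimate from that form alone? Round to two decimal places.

7.62

T̂_A = 0.895(89) + 0.105(70.5) = 87.0575
T̂_B = 0.760(81) + 0.240(74.5) = 79.4400
T̂_A − T̂_B = 7.6175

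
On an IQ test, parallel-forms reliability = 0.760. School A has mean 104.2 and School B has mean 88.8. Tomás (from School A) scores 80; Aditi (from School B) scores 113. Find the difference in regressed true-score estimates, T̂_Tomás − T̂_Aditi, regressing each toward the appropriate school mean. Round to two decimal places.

-21.38

T̂_Tomás = 0.760(80) + 0.240(104.2) = 85.8080
T̂_Aditi = 0.760(113) + 0.240(88.8) = 107.1920
Difference = 85.8080 − 107.1920 = -21.3840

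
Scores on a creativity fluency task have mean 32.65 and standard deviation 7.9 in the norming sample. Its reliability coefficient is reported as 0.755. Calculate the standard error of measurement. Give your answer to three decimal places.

3.910

SEM = SD · √(1 − ρ) = 7.9 × √0.245 = 7.9 × 0.4950 = 3.9103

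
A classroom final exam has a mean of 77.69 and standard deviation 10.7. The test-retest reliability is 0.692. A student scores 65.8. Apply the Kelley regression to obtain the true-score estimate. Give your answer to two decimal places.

69.46

T̂ = 0.692(65.8) + 0.308(77.69) = 45.5336 + 23.92852 = 69.462 → 69.46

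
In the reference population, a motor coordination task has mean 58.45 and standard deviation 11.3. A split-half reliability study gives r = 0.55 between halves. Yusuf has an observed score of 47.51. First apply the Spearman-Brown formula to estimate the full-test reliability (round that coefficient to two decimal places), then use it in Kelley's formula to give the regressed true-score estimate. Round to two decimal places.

Spearman-Brown: ρ = 2r/(1 + r) = 2(0.55)/(1 + 0.55) = 1.100/1.55 = 0.7097 → 0.71
Weight the observed score by reliability and the mean by (1 − reliability): T̂ = 0.71·47.51 + 0.29·58.45 = 33.7321 + 16.9505 = 50.683.

50.68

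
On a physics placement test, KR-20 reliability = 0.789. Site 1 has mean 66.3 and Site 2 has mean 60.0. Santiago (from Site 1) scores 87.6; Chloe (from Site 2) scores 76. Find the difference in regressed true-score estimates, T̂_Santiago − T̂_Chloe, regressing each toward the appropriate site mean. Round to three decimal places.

T̂_Santiago = 0.789(87.6) + 0.211(66.3) = 83.10570
T̂_Chloe = 0.789(76) + 0.211(60.0) = 72.62400
Difference = 83.10570 − 72.62400 = 10.48170

10.482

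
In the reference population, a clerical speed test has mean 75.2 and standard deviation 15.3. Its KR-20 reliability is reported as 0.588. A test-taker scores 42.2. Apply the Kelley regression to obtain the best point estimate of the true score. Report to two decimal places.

T̂ = ρX + (1 − ρ)μ
  = 0.588 × 42.2 + 0.412 × 75.2
  = 24.8136 + 30.9824
  = 55.796
  ≈ 55.80

55.80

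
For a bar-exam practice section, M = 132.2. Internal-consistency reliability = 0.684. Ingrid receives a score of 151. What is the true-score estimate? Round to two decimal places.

Regress the observed score toward the mean by the unreliability: T̂ = 0.684·151 + 0.316·132.2 = 103.284 + 41.7752 = 145.059.

145.06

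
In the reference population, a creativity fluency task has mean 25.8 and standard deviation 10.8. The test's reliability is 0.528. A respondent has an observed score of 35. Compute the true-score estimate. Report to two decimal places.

Regress the observed score toward the mean by the unreliability: T̂ = 0.528·35 + 0.472·25.8 = 18.480 + 12.1776 = 30.658.

30.66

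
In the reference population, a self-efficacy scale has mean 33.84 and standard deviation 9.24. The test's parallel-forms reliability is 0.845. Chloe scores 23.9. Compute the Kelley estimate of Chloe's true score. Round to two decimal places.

T̂ = 0.845(23.9) + 0.155(33.84) = 20.1955 + 5.24520 = 25.441 → 25.44

25.44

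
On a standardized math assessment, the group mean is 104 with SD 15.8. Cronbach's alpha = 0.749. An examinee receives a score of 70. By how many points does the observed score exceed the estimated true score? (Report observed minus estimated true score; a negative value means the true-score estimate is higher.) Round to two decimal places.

Kelley's formula gives T̂ = 0.749·70 + 0.251·104 = 52.430 + 26.104 = 78.5340.
X − T̂ = 70 − 78.534 = -8.534 → -8.53

-8.53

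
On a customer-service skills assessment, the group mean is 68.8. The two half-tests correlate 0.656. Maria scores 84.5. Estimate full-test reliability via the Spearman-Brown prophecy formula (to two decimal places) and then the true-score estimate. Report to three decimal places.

81.203

Spearman-Brown: ρ = 2r/(1 + r) = 2(0.656)/(1 + 0.656) = 1.3120/1.656 = 0.7923 → 0.79
T̂ = ρX + (1 − ρ)μ
  = 0.79 × 84.5 + 0.21 × 68.8
  = 66.755 + 14.448
  = 81.2030
  ≈ 81.203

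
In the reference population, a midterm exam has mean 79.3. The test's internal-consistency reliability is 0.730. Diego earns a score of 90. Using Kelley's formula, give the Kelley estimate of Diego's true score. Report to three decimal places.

Weight the observed score by reliability and the mean by (1 − reliability): T̂ = 0.730·90 + 0.270·79.3 = 65.700 + 21.4110 = 87.1110.

87.111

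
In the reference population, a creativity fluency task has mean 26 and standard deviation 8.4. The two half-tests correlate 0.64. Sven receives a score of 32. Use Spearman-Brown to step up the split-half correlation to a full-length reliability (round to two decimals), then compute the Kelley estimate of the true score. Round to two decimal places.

30.68

Spearman-Brown: ρ = 2r/(1 + r) = 2(0.64)/(1 + 0.64) = 1.280/1.64 = 0.7805 → 0.78
Weight the observed score by reliability and the mean by (1 − reliability): T̂ = 0.78·32 + 0.22·26 = 24.96 + 5.72 = 30.680.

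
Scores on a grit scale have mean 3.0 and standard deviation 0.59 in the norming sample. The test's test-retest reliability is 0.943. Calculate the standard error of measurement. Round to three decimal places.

0.141

SEM = SD · √(1 − ρ) = 0.59 × √0.057 = 0.59 × 0.2387 = 0.1409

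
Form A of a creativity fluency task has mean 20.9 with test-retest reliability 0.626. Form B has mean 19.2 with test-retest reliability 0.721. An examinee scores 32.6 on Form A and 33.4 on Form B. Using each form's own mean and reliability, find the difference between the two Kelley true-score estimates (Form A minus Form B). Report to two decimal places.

-1.21

T̂_A = 0.626(32.6) + 0.374(20.9) = 28.2242
T̂_B = 0.721(33.4) + 0.279(19.2) = 29.4382
T̂_A − T̂_B = -1.2140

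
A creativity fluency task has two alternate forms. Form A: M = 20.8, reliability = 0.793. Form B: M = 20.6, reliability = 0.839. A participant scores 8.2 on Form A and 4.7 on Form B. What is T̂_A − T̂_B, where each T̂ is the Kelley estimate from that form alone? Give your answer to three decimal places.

3.548

T̂_A = 0.793(8.2) + 0.207(20.8) = 10.80820
T̂_B = 0.839(4.7) + 0.161(20.6) = 7.25990
T̂_A − T̂_B = 3.54830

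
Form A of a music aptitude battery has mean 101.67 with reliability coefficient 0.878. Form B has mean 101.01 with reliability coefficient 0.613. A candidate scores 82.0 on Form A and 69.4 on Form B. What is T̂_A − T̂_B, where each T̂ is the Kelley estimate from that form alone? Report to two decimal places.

T̂_A = 0.878(82.0) + 0.122(101.67) = 84.3997
T̂_B = 0.613(69.4) + 0.387(101.01) = 81.6331
T̂_A − T̂_B = 2.7667

2.77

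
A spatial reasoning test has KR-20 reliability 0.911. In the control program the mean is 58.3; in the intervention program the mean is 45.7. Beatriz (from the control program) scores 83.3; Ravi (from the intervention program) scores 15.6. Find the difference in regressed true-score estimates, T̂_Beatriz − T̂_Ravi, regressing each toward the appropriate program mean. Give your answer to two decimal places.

T̂_Beatriz = 0.911(83.3) + 0.089(58.3) = 81.0750
T̂_Ravi = 0.911(15.6) + 0.089(45.7) = 18.2789
Difference = 81.0750 − 18.2789 = 62.7961

62.80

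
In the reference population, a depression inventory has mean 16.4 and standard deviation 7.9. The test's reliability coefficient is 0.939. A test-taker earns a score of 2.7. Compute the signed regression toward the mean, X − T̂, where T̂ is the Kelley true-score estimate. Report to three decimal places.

T̂ = 0.939(2.7) + 0.061(16.4) = 2.5353 + 1.0004 = 3.53570 → 3.5357
X − T̂ = 2.7 − 3.5357 = -0.8357 → -0.836

-0.836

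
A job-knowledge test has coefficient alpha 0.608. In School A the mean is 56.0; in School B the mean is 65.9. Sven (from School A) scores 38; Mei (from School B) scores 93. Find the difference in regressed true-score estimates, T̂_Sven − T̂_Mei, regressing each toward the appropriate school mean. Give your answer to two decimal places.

T̂_Sven = 0.608(38) + 0.392(56.0) = 45.0560
T̂_Mei = 0.608(93) + 0.392(65.9) = 82.3768
Difference = 45.0560 − 82.3768 = -37.3208

-37.32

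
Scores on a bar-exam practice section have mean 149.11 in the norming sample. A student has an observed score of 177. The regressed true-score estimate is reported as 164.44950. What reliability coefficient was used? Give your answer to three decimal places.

T̂ = ρX + (1 − ρ)μ  ⇒  T̂ − μ = ρ(X − μ)
ρ = (T̂ − μ)/(X − μ) = (164.44950 − 149.11) / (177 − 149.11) = 15.33950 / 27.89 = 0.55000

0.550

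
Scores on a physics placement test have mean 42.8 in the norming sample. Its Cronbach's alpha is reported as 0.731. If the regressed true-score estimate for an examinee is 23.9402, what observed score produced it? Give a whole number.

T̂ = ρX + (1 − ρ)μ  ⇒  X = (T̂ − (1 − ρ)μ) / ρ
X = (23.9402 − 0.269 × 42.8) / 0.731 = (23.9402 − 11.5132) / 0.731 = 12.4270 / 0.731 = 17.00

17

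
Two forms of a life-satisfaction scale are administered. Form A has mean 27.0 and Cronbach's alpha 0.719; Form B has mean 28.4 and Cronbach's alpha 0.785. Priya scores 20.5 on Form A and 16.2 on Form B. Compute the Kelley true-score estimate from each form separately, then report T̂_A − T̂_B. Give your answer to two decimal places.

3.50

T̂_A = 0.719(20.5) + 0.281(27.0) = 22.3265
T̂_B = 0.785(16.2) + 0.215(28.4) = 18.8230
T̂_A − T̂_B = 3.5035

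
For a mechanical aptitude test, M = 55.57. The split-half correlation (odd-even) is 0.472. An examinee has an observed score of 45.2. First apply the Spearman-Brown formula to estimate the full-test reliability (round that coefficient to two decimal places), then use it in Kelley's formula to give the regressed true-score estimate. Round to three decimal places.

Spearman-Brown: ρ = 2r/(1 + r) = 2(0.472)/(1 + 0.472) = 0.9440/1.472 = 0.6413 → 0.64
T̂ = 0.64(45.2) + 0.36(55.57) = 28.928 + 20.0052 = 48.9332 → 48.933

48.933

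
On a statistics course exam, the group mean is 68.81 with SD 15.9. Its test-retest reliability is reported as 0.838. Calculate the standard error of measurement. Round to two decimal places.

SEM = SD · √(1 − ρ) = 15.9 × √0.162 = 15.9 × 0.4025 = 6.400

6.40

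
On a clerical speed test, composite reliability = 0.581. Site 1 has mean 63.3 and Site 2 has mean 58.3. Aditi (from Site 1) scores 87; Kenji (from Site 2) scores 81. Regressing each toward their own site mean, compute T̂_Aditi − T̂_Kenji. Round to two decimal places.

5.58

T̂_Aditi = 0.581(87) + 0.419(63.3) = 77.0697
T̂_Kenji = 0.581(81) + 0.419(58.3) = 71.4887
Difference = 77.0697 − 71.4887 = 5.5810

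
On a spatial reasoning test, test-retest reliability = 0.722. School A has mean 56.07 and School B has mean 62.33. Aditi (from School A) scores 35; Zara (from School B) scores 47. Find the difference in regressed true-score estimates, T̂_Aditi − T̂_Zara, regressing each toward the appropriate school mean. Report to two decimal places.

T̂_Aditi = 0.722(35) + 0.278(56.07) = 40.8575
T̂_Zara = 0.722(47) + 0.278(62.33) = 51.2617
Difference = 40.8575 − 51.2617 = -10.4043

-10.40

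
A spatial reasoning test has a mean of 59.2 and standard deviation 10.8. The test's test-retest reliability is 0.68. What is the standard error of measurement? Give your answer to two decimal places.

6.11

SEM = SD · √(1 − ρ) = 10.8 × √0.32 = 10.8 × 0.5657 = 6.109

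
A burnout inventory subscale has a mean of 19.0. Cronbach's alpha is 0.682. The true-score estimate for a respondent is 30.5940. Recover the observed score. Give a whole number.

T̂ = ρX + (1 − ρ)μ  ⇒  X = (T̂ − (1 − ρ)μ) / ρ
X = (30.5940 − 0.318 × 19.0) / 0.682 = (30.5940 − 6.0420) / 0.682 = 24.5520 / 0.682 = 36.00

36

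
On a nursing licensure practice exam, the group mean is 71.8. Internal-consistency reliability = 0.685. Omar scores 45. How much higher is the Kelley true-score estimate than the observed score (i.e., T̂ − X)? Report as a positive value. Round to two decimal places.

Regress the observed score toward the mean by the unreliability: T̂ = 0.685·45 + 0.315·71.8 = 30.825 + 22.6170 = 53.4420.
T̂ − X = 53.442 − 45 = 8.442 → 8.44

8.44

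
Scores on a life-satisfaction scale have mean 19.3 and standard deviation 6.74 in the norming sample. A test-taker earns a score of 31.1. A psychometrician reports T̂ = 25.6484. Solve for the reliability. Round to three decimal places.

T̂ = ρX + (1 − ρ)μ  ⇒  T̂ − μ = ρ(X − μ)
ρ = (T̂ − μ)/(X − μ) = (25.6484 − 19.3) / (31.1 − 19.3) = 6.3484 / 11.8 = 0.53800

0.538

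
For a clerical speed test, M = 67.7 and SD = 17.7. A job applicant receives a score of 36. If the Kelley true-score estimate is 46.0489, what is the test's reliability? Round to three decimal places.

0.683

T̂ = ρX + (1 − ρ)μ  ⇒  T̂ − μ = ρ(X − μ)
ρ = (T̂ − μ)/(X − μ) = (46.0489 − 67.7) / (36 − 67.7) = -21.6511 / -31.7 = 0.68300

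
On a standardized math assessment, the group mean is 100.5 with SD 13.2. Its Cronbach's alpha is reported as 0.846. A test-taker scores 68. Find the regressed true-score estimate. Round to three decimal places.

T̂ = ρX + (1 − ρ)μ
  = 0.846 × 68 + 0.154 × 100.5
  = 57.528 + 15.4770
  = 73.0050
  ≈ 73.005

73.005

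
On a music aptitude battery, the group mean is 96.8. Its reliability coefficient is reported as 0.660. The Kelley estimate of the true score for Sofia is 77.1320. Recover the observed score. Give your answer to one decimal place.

67.0

T̂ = ρX + (1 − ρ)μ  ⇒  X = (T̂ − (1 − ρ)μ) / ρ
X = (77.1320 − 0.340 × 96.8) / 0.660 = (77.1320 − 32.9120) / 0.660 = 44.2200 / 0.660 = 67.000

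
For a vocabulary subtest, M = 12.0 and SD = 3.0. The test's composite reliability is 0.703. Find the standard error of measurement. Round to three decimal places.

SEM = SD · √(1 − ρ) = 3.0 × √0.297 = 3.0 × 0.5450 = 1.6349

1.635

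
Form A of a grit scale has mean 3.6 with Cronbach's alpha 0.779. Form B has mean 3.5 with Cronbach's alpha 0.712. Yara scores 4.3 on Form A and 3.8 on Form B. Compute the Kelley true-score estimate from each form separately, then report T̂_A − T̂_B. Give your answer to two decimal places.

T̂_A = 0.779(4.3) + 0.221(3.6) = 4.1453
T̂_B = 0.712(3.8) + 0.288(3.5) = 3.7136
T̂_A − T̂_B = 0.4317

0.43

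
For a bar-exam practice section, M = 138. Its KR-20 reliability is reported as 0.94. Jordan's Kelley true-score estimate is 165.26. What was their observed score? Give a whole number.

T̂ = ρX + (1 − ρ)μ  ⇒  X = (T̂ − (1 − ρ)μ) / ρ
X = (165.26 − 0.06 × 138) / 0.94 = (165.26 − 8.28) / 0.94 = 156.98 / 0.94 = 167.00

167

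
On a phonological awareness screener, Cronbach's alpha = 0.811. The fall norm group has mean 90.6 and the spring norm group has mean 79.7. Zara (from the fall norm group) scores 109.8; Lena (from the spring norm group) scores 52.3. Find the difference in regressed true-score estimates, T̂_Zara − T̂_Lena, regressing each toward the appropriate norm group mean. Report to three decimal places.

48.693

T̂_Zara = 0.811(109.8) + 0.189(90.6) = 106.17120
T̂_Lena = 0.811(52.3) + 0.189(79.7) = 57.47860
Difference = 106.17120 − 57.47860 = 48.69260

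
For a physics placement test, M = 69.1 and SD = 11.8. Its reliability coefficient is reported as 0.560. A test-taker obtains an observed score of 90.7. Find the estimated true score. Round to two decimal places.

Kelley's formula gives T̂ = 0.560·90.7 + 0.440·69.1 = 50.7920 + 30.4040 = 81.196.

81.20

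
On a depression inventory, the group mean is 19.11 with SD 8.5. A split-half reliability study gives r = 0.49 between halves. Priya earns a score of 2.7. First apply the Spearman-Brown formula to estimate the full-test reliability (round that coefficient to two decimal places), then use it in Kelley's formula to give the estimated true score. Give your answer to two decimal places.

8.28

Spearman-Brown: ρ = 2r/(1 + r) = 2(0.49)/(1 + 0.49) = 0.980/1.49 = 0.6577 → 0.66
T̂ = ρX + (1 − ρ)μ
  = 0.66 × 2.7 + 0.34 × 19.11
  = 1.782 + 6.4974
  = 8.279
  ≈ 8.28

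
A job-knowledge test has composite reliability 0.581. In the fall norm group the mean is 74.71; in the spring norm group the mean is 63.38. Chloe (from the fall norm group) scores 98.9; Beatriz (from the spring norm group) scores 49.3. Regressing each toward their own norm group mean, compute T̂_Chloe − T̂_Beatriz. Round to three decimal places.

T̂_Chloe = 0.581(98.9) + 0.419(74.71) = 88.76439
T̂_Beatriz = 0.581(49.3) + 0.419(63.38) = 55.19952
Difference = 88.76439 − 55.19952 = 33.56487

33.565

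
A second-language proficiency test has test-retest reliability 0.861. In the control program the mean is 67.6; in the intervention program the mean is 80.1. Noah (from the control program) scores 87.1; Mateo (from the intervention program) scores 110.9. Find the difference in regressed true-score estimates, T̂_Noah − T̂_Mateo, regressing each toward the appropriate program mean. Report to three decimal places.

-22.229

T̂_Noah = 0.861(87.1) + 0.139(67.6) = 84.38950
T̂_Mateo = 0.861(110.9) + 0.139(80.1) = 106.61880
Difference = 84.38950 − 106.61880 = -22.22930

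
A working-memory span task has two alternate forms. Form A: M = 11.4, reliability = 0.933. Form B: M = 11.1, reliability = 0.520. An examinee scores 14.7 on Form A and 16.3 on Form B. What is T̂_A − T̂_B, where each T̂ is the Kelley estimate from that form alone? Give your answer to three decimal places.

T̂_A = 0.933(14.7) + 0.067(11.4) = 14.47890
T̂_B = 0.520(16.3) + 0.480(11.1) = 13.80400
T̂_A − T̂_B = 0.67490

0.675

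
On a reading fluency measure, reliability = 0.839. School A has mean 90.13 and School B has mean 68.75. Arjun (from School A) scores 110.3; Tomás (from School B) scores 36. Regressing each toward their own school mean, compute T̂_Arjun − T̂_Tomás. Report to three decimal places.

T̂_Arjun = 0.839(110.3) + 0.161(90.13) = 107.05263
T̂_Tomás = 0.839(36) + 0.161(68.75) = 41.27275
Difference = 107.05263 − 41.27275 = 65.77988

65.780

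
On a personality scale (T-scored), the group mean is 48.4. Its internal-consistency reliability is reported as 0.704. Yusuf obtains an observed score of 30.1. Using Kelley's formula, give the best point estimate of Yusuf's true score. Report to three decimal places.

35.517

T̂ = ρX + (1 − ρ)μ
  = 0.704 × 30.1 + 0.296 × 48.4
  = 21.1904 + 14.3264
  = 35.5168
  ≈ 35.517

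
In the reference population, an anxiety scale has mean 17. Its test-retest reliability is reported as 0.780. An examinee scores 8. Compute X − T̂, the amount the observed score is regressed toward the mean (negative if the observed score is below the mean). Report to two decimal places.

-1.98

T̂ = ρX + (1 − ρ)μ
  = 0.780 × 8 + 0.220 × 17
  = 6.240 + 3.740
  = 9.9800
  ≈ 9.980
X − T̂ = 8 − 9.980 = -1.980 → -1.98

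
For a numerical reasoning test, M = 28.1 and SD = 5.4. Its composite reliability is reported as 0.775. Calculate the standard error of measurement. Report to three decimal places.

2.561

SEM = SD · √(1 − ρ) = 5.4 × √0.225 = 5.4 × 0.4743 = 2.5614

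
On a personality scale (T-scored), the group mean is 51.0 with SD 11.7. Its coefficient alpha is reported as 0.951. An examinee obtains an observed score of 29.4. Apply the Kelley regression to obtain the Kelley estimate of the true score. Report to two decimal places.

Regress the observed score toward the mean by the unreliability: T̂ = 0.951·29.4 + 0.049·51.0 = 27.9594 + 2.4990 = 30.458.

30.46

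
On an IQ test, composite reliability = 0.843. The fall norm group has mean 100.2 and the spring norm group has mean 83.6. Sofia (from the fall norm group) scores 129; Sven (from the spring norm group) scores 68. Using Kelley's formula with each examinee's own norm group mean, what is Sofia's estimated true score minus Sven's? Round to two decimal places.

54.03

T̂_Sofia = 0.843(129) + 0.157(100.2) = 124.4784
T̂_Sven = 0.843(68) + 0.157(83.6) = 70.4492
Difference = 124.4784 − 70.4492 = 54.0292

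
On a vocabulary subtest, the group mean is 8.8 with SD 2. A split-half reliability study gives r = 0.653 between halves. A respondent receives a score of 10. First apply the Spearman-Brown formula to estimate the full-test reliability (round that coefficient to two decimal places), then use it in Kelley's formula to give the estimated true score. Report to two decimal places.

9.75

Spearman-Brown: ρ = 2r/(1 + r) = 2(0.653)/(1 + 0.653) = 1.3060/1.653 = 0.7901 → 0.79
T̂ = 0.79(10) + 0.21(8.8) = 7.90 + 1.848 = 9.748 → 9.75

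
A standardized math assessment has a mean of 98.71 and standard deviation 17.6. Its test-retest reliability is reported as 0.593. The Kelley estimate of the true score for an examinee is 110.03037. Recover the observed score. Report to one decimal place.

117.8

T̂ = ρX + (1 − ρ)μ  ⇒  X = (T̂ − (1 − ρ)μ) / ρ
X = (110.03037 − 0.407 × 98.71) / 0.593 = (110.03037 − 40.17497) / 0.593 = 69.85540 / 0.593 = 117.800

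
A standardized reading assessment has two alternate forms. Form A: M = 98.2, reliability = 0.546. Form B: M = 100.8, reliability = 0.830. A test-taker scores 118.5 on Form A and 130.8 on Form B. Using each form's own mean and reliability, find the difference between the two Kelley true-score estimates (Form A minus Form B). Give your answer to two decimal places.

T̂_A = 0.546(118.5) + 0.454(98.2) = 109.2838
T̂_B = 0.830(130.8) + 0.170(100.8) = 125.7000
T̂_A − T̂_B = -16.4162

-16.42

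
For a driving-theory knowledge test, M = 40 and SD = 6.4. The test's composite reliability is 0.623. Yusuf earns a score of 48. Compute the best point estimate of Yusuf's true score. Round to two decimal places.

44.98

T̂ = ρX + (1 − ρ)μ
  = 0.623 × 48 + 0.377 × 40
  = 29.904 + 15.080
  = 44.984
  ≈ 44.98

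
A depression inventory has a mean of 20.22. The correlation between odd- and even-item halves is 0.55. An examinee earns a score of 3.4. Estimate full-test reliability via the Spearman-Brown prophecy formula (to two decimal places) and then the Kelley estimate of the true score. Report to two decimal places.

8.28

Spearman-Brown: ρ = 2r/(1 + r) = 2(0.55)/(1 + 0.55) = 1.100/1.55 = 0.7097 → 0.71
T̂ = 0.71(3.4) + 0.29(20.22) = 2.414 + 5.8638 = 8.278 → 8.28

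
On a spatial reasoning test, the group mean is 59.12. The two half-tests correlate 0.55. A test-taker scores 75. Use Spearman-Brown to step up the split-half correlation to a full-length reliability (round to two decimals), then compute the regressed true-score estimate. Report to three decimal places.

Spearman-Brown: ρ = 2r/(1 + r) = 2(0.55)/(1 + 0.55) = 1.100/1.55 = 0.7097 → 0.71
Weight the observed score by reliability and the mean by (1 − reliability): T̂ = 0.71·75 + 0.29·59.12 = 53.25 + 17.1448 = 70.3948.

70.395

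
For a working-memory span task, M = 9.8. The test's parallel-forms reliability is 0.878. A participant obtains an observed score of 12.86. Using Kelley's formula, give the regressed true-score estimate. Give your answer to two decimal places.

T̂ = ρX + (1 − ρ)μ
  = 0.878 × 12.86 + 0.122 × 9.8
  = 11.29108 + 1.1956
  = 12.487
  ≈ 12.49

12.49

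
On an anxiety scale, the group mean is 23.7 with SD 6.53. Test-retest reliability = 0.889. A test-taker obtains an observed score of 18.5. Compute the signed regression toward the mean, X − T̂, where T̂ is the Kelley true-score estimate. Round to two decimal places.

-0.58

T̂ = ρX + (1 − ρ)μ
  = 0.889 × 18.5 + 0.111 × 23.7
  = 16.4465 + 2.6307
  = 19.0772
  ≈ 19.077
X − T̂ = 18.5 − 19.077 = -0.577 → -0.58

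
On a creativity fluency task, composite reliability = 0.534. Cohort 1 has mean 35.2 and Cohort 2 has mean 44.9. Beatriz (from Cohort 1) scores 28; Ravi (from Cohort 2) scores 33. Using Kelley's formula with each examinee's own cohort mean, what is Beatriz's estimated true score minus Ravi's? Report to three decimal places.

T̂_Beatriz = 0.534(28) + 0.466(35.2) = 31.35520
T̂_Ravi = 0.534(33) + 0.466(44.9) = 38.54540
Difference = 31.35520 − 38.54540 = -7.19020

-7.190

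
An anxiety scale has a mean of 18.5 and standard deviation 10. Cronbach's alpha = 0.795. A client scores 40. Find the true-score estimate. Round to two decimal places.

35.59

T̂ = ρX + (1 − ρ)μ
  = 0.795 × 40 + 0.205 × 18.5
  = 31.800 + 3.7925
  = 35.593
  ≈ 35.59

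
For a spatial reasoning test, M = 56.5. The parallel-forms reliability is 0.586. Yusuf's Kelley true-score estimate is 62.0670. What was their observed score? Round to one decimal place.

66.0

T̂ = ρX + (1 − ρ)μ  ⇒  X = (T̂ − (1 − ρ)μ) / ρ
X = (62.0670 − 0.414 × 56.5) / 0.586 = (62.0670 − 23.3910) / 0.586 = 38.6760 / 0.586 = 66.000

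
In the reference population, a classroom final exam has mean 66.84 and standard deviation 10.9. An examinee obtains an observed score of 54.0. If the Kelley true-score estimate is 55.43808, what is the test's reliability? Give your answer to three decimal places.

T̂ = ρX + (1 − ρ)μ  ⇒  T̂ − μ = ρ(X − μ)
ρ = (T̂ − μ)/(X − μ) = (55.43808 − 66.84) / (54.0 − 66.84) = -11.40192 / -12.84 = 0.88800

0.888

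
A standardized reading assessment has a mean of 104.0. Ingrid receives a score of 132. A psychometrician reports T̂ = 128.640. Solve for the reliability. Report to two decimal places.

0.88

T̂ = ρX + (1 − ρ)μ  ⇒  T̂ − μ = ρ(X − μ)
ρ = (T̂ − μ)/(X − μ) = (128.640 − 104.0) / (132 − 104.0) = 24.640 / 28.0 = 0.8800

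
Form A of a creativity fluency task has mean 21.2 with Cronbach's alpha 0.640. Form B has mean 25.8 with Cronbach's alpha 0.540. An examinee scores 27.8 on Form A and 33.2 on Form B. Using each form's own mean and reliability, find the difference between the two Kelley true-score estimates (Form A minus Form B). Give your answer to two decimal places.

-4.37

T̂_A = 0.640(27.8) + 0.360(21.2) = 25.4240
T̂_B = 0.540(33.2) + 0.460(25.8) = 29.7960
T̂_A − T̂_B = -4.3720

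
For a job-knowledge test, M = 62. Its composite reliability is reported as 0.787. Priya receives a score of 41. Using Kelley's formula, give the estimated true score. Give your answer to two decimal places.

T̂ = ρX + (1 − ρ)μ
  = 0.787 × 41 + 0.213 × 62
  = 32.267 + 13.206
  = 45.473
  ≈ 45.47

45.47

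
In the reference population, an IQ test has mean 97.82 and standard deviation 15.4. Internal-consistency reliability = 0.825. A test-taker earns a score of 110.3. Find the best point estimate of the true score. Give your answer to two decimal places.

108.12

Weight the observed score by reliability and the mean by (1 − reliability): T̂ = 0.825·110.3 + 0.175·97.82 = 90.9975 + 17.11850 = 108.116.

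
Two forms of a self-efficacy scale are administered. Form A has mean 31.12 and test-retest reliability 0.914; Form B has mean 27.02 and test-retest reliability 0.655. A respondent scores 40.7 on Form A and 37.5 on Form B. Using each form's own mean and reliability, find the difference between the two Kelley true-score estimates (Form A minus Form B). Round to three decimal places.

T̂_A = 0.914(40.7) + 0.086(31.12) = 39.87612
T̂_B = 0.655(37.5) + 0.345(27.02) = 33.88440
T̂_A − T̂_B = 5.99172

5.992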